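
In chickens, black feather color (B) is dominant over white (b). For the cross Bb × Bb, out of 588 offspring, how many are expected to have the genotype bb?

Punnett square for Bb × Bb:
Offspring genotypes: 1 BB, 2 Bb, 1 bb
Total offspring: 4
Count with target: 1
Probability: 1/4
Expected count = 1/4 × 588 = 147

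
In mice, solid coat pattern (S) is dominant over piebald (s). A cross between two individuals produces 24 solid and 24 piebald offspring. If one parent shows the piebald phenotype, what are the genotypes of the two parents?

Observed offspring: 24 solid, 24 piebald
The observed ratio simplifies to 1:1. One parent shows piebald, so its genotype must be ss. A 1:1 offspring split requires the other parent to be heterozygous (Ss).
Parent genotypes: ss × Ss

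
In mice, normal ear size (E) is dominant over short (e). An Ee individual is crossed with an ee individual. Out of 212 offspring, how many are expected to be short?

Punnett square for Ee × ee:
Offspring genotypes: 2 Ee, 2 ee
normal: 2, short: 2
short: 2 out of 4 → fraction 1/2
Expected count = 1/2 × 212 = 106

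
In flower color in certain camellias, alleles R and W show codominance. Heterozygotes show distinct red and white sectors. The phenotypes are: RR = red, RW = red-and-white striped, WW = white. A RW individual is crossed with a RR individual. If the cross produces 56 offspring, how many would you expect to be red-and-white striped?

Punnett square for RW × RR:
Offspring genotypes: 2 RR, 2 RW
Phenotype counts: 2 red, 2 red-and-white striped
red-and-white striped: 2 out of 4 → fraction 1/2
Expected count = 1/2 × 56 = 28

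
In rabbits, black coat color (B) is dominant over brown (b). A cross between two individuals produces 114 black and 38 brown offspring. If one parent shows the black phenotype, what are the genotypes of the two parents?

Observed offspring: 114 black, 38 brown
The observed ratio simplifies to 3:1. Brown (bb) offspring appear, so each parent must contribute one b allele. The parent stated to show black carries B, so it is Bb. The other parent is then either Bb or bb: Bb × bb would give a 1:1 split, whereas Bb × Bb gives 3:1 — matching the data. So both parents are heterozygous (Bb × Bb).
Parent genotypes: Bb × Bb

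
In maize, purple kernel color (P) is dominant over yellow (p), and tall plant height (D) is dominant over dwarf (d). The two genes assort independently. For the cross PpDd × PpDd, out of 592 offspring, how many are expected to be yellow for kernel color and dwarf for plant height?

Dihybrid cross PpDd × PpDd — consider each gene separately:
kernel color: Pp × Pp → 1 PP, 2 Pp, 1 pp → 3 P_ : 1 pp (out of 4)
plant height: Dd × Dd → 1 DD, 2 Dd, 1 dd → 3 D_ : 1 dd (out of 4)
Looking for: yellow (pp) and dwarf (dd)
P(yellow) = 1/4, P(dwarf) = 1/4
P(both) = 1/4 × 1/4 = 1/16
Expected count = 1/16 × 592 = 37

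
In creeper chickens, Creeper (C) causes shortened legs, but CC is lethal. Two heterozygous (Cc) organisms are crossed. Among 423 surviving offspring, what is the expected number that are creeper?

Cross: Cc × Cc
Punnett square offspring (before lethality): 1 CC, 2 Cc, 1 cc
The CC genotype is lethal (embryos die); surviving offspring: 2 Cc, 1 cc
creeper: 2 out of 3 → fraction 2/3
Expected count = 2/3 × 423 = 282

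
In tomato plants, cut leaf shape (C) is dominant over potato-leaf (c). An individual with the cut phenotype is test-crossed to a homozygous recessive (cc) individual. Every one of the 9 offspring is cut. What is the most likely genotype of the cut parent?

Test cross: ? × cc
All offspring are cut.
If the unknown parent were heterozygous (Cc), about half of 9 offspring would be potato-leaf; none are. The unknown parent is most likely homozygous dominant (CC).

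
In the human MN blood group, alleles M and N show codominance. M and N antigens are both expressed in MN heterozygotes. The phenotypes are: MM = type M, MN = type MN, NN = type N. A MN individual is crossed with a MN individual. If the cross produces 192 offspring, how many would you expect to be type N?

Punnett square for MN × MN:
Offspring genotypes: 1 MM, 2 MN, 1 NN
Phenotype counts: 1 type M, 2 type MN, 1 type N
type N: 1 out of 4 → fraction 1/4
Expected count = 1/4 × 192 = 48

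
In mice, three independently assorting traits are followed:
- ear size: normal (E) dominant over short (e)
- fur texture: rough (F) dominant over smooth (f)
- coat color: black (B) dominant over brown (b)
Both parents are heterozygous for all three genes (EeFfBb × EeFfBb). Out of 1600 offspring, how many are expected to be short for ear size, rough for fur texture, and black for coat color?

Trihybrid cross: EeFfBb × EeFfBb
Each trait segregates independently with a 3:1 phenotypic ratio, so each gene contributes 3/4 (dominant) or 1/4 (recessive).
Target: short (ear size), rough (fur texture), black (coat color)
Probability = product of independent per-trait probabilities
= 1/4 × 3/4 × 3/4 = 9/64
Expected count = 9/64 × 1600 = 225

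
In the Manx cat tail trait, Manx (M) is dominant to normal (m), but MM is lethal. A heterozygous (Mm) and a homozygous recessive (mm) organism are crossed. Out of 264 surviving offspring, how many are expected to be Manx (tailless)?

Cross: Mm × mm
Punnett square offspring (before lethality): 2 Mm, 2 mm
No MM offspring are produced in this cross.
Manx (tailless): 2 out of 4 → fraction 1/2
Expected count = 1/2 × 264 = 132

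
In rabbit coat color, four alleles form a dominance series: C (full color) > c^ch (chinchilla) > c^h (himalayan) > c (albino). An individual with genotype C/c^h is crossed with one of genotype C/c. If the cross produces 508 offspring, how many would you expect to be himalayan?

Cross: C/c^h × C/c
Allele dominance: C > c^ch > c^h > c
Offspring genotypes: 1 C/C, 1 C/c, 1 C/c^h, 1 c^h/c
Phenotype counts: 3 full color, 1 himalayan
himalayan: 1 out of 4 → fraction 1/4
Expected count = 1/4 × 508 = 127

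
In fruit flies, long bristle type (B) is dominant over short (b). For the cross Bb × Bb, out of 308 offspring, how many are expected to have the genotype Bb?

Punnett square for Bb × Bb:
Offspring genotypes: 1 BB, 2 Bb, 1 bb
Total offspring: 4
Count with target: 2
Probability: 2/4 = 1/2
Expected count = 1/2 × 308 = 154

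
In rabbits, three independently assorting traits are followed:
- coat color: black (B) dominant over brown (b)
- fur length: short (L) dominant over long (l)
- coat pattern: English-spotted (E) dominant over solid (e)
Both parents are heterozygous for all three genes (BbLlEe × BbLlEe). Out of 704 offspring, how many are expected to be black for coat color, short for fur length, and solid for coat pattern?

Trihybrid cross: BbLlEe × BbLlEe
Each trait segregates independently with a 3:1 phenotypic ratio, so each gene contributes 3/4 (dominant) or 1/4 (recessive).
Target: black (coat color), short (fur length), solid (coat pattern)
Probability = product of independent per-trait probabilities
= 3/4 × 3/4 × 1/4 = 9/64
Expected count = 9/64 × 704 = 99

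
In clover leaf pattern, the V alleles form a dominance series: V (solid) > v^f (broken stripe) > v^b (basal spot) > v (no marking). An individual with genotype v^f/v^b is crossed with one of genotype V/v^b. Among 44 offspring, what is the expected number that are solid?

Cross: v^f/v^b × V/v^b
Allele dominance: V > v^f > v^b > v
Offspring genotypes: 1 V/v^f, 1 v^f/v^b, 1 V/v^b, 1 v^b/v^b
Phenotype counts: 2 solid, 1 broken stripe, 1 basal spot
solid: 2 out of 4 → fraction 1/2
Expected count = 1/2 × 44 = 22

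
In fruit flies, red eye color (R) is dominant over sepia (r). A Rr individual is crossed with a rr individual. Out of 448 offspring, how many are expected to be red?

Punnett square for Rr × rr:
Offspring genotypes: 2 Rr, 2 rr
red: 2, sepia: 2
red: 2 out of 4 → fraction 1/2
Expected count = 1/2 × 448 = 224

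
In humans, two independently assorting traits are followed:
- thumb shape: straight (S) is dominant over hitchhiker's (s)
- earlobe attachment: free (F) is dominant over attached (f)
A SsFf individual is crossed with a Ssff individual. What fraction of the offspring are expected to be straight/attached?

Dihybrid cross SsFf × Ssff — consider each gene separately:
thumb shape: Ss × Ss → 1 SS, 2 Ss, 1 ss → 3 S_ : 1 ss (out of 4)
earlobe attachment: Ff × ff → 2 Ff, 2 ff → 2 F_ : 2 ff (out of 4)
Combine (counts out of 4 × 4 = 16): straight/free (S_F_) = 3×2 = 6; straight/attached (S_ff) = 3×2 = 6; hitchhiker's/free (ssF_) = 1×2 = 2; hitchhiker's/attached (ssff) = 1×2 = 2
Phenotype counts (out of 16): 6 straight/free, 6 straight/attached, 2 hitchhiker's/free, 2 hitchhiker's/attached
straight/attached: 6 out of 16
Probability: 6/16 = 3/8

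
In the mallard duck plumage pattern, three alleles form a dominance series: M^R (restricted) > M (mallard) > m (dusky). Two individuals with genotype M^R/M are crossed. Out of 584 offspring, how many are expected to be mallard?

Cross: M^R/M × M^R/M
Allele dominance: M^R > M > m
Offspring genotypes: 1 M^R/M^R, 2 M^R/M, 1 M/M
Phenotype counts: 3 restricted, 1 mallard
mallard: 1 out of 4 → fraction 1/4
Expected count = 1/4 × 584 = 146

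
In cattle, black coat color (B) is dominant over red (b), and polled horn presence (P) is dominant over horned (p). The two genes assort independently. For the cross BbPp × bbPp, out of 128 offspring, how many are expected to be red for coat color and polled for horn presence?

Dihybrid cross BbPp × bbPp — consider each gene separately:
coat color: Bb × bb → 2 Bb, 2 bb → 2 B_ : 2 bb (out of 4)
horn presence: Pp × Pp → 1 PP, 2 Pp, 1 pp → 3 P_ : 1 pp (out of 4)
Looking for: red (bb) and polled (P_)
P(red) = 2/4, P(polled) = 3/4
P(both) = 2/4 × 3/4 = 6/16 = 3/8
Expected count = 3/8 × 128 = 48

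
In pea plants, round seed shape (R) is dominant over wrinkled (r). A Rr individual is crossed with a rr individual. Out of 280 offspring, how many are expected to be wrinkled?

Punnett square for Rr × rr:
Offspring genotypes: 2 Rr, 2 rr
round: 2, wrinkled: 2
wrinkled: 2 out of 4 → fraction 1/2
Expected count = 1/2 × 280 = 140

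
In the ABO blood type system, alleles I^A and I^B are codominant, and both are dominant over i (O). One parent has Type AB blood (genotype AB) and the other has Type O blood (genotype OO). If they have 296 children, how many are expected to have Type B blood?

Cross: AB × OO
Possible offspring genotypes: 2 AO, 2 BO
Blood type counts: 2 Type A, 2 Type B
Probability of Type B: 2/4 = 1/2
Expected count = 1/2 × 296 = 148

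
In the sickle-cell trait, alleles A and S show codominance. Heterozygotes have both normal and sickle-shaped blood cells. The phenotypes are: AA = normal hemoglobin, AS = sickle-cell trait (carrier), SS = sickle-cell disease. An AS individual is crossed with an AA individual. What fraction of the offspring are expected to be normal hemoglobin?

Punnett square for AS × AA:
Offspring genotypes: 2 AA, 2 AS
Phenotype counts: 2 normal hemoglobin, 2 sickle-cell trait (carrier)
normal hemoglobin: 2 out of 4
Probability: 2/4 = 1/2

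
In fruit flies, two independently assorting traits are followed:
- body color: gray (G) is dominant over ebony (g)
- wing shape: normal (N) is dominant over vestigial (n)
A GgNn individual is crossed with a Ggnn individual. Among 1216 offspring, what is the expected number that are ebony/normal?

Dihybrid cross GgNn × Ggnn — consider each gene separately:
body color: Gg × Gg → 1 GG, 2 Gg, 1 gg → 3 G_ : 1 gg (out of 4)
wing shape: Nn × nn → 2 Nn, 2 nn → 2 N_ : 2 nn (out of 4)
Combine (counts out of 4 × 4 = 16): gray/normal (G_N_) = 3×2 = 6; gray/vestigial (G_nn) = 3×2 = 6; ebony/normal (ggN_) = 1×2 = 2; ebony/vestigial (ggnn) = 1×2 = 2
Phenotype counts (out of 16): 6 gray/normal, 6 gray/vestigial, 2 ebony/normal, 2 ebony/vestigial
ebony/normal: 2 out of 16 → fraction 1/8
Expected count = 1/8 × 1216 = 152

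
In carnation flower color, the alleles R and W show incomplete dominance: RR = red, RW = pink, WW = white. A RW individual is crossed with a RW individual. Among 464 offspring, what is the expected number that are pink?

Punnett square for RW × RW:
Offspring genotypes: 1 RR, 2 RW, 1 WW
Phenotype counts: 1 red, 2 pink, 1 white
pink: 2 out of 4 → fraction 1/2
Expected count = 1/2 × 464 = 232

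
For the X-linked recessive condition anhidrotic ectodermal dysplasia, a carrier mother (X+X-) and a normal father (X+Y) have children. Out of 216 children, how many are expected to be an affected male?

Cross: X+X- × X+Y
Offspring: 1 X+X+, 1 X+Y, 1 X+X-, 1 X-Y
Probability of an affected male: 1/4
Expected count = 1/4 × 216 = 54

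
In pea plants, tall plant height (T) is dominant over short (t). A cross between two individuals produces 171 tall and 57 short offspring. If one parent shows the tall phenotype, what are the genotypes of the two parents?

Observed offspring: 171 tall, 57 short
The observed ratio simplifies to 3:1. Short (tt) offspring appear, so each parent must contribute one t allele. The parent stated to show tall carries T, so it is Tt. The other parent is then either Tt or tt: Tt × tt would give a 1:1 split, whereas Tt × Tt gives 3:1 — matching the data. So both parents are heterozygous (Tt × Tt).
Parent genotypes: Tt × Tt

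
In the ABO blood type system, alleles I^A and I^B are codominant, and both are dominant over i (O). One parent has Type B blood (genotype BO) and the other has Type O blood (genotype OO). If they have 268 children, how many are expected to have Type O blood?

Cross: BO × OO
Possible offspring genotypes: 2 BO, 2 OO
Blood type counts: 2 Type B, 2 Type O
Probability of Type O: 2/4 = 1/2
Expected count = 1/2 × 268 = 134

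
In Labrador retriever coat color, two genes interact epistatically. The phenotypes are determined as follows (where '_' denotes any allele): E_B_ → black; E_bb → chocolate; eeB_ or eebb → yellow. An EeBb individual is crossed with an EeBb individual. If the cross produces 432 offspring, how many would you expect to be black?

Cross: EeBb × EeBb — consider each gene separately:
E gene: Ee × Ee → 1 EE, 2 Ee, 1 ee → 3 E_ : 1 ee (out of 4)
B gene: Bb × Bb → 1 BB, 2 Bb, 1 bb → 3 B_ : 1 bb (out of 4)
Genotype classes (out of 4 × 4 = 16): E_B_ = 3×3 = 9; E_bb = 3×1 = 3; eeB_ = 1×3 = 3; eebb = 1×1 = 1
Apply the phenotype rules: E_B_ (9) → black; E_bb (3) → chocolate; eeB_ (3) + eebb (1) → yellow
Phenotype counts (out of 16): 9 black, 3 chocolate, 4 yellow
black: 9 out of 16 → fraction 9/16
Expected count = 9/16 × 432 = 243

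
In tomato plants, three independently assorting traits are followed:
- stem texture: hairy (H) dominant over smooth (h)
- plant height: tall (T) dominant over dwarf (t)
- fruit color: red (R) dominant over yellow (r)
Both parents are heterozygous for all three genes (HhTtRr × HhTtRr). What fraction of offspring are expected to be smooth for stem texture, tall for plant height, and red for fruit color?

Trihybrid cross: HhTtRr × HhTtRr
Each trait segregates independently with a 3:1 phenotypic ratio, so each gene contributes 3/4 (dominant) or 1/4 (recessive).
Target: smooth (stem texture), tall (plant height), red (fruit color)
Probability = product of independent per-trait probabilities
= 1/4 × 3/4 × 3/4 = 9/64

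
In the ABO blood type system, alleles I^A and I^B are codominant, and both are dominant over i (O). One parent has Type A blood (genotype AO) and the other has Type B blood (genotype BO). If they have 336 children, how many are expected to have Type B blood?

Cross: AO × BO
Possible offspring genotypes: 1 AB, 1 AO, 1 BO, 1 OO
Blood type counts: 1 Type AB, 1 Type A, 1 Type B, 1 Type O
Probability of Type B: 1/4
Expected count = 1/4 × 336 = 84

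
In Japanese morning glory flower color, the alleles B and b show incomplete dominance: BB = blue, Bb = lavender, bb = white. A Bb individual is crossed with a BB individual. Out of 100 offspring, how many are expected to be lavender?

Punnett square for Bb × BB:
Offspring genotypes: 2 BB, 2 Bb
Phenotype counts: 2 blue, 2 lavender
lavender: 2 out of 4 → fraction 1/2
Expected count = 1/2 × 100 = 50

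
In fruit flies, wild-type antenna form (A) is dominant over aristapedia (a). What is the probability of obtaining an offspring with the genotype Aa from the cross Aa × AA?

Punnett square for Aa × AA:
Offspring genotypes: 2 AA, 2 Aa
Total offspring: 4
Count with target: 2
Probability: 2/4 = 1/2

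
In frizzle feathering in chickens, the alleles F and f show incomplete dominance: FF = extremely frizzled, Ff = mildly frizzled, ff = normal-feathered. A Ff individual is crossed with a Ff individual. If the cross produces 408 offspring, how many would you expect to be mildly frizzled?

Punnett square for Ff × Ff:
Offspring genotypes: 1 FF, 2 Ff, 1 ff
Phenotype counts: 1 extremely frizzled, 2 mildly frizzled, 1 normal-feathered
mildly frizzled: 2 out of 4 → fraction 1/2
Expected count = 1/2 × 408 = 204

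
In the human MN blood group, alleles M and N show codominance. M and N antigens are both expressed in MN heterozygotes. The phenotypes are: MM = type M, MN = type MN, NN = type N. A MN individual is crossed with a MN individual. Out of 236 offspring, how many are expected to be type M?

Punnett square for MN × MN:
Offspring genotypes: 1 MM, 2 MN, 1 NN
Phenotype counts: 1 type M, 2 type MN, 1 type N
type M: 1 out of 4 → fraction 1/4
Expected count = 1/4 × 236 = 59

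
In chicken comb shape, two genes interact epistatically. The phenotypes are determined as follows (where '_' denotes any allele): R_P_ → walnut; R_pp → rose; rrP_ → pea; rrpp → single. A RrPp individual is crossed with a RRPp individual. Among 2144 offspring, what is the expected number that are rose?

Cross: RrPp × RRPp — consider each gene separately:
R gene: Rr × RR → 2 RR, 2 Rr → 4 R_ (out of 4)
P gene: Pp × Pp → 1 PP, 2 Pp, 1 pp → 3 P_ : 1 pp (out of 4)
Genotype classes (out of 4 × 4 = 16): R_P_ = 4×3 = 12; R_pp = 4×1 = 4
Apply the phenotype rules: R_P_ (12) → walnut; R_pp (4) → rose
Phenotype counts (out of 16): 12 walnut, 4 rose
rose: 4 out of 16 → fraction 1/4
Expected count = 1/4 × 2144 = 536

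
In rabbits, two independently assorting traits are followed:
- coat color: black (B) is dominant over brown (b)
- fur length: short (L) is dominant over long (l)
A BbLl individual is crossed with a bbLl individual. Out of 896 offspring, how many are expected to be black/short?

Dihybrid cross BbLl × bbLl — consider each gene separately:
coat color: Bb × bb → 2 Bb, 2 bb → 2 B_ : 2 bb (out of 4)
fur length: Ll × Ll → 1 LL, 2 Ll, 1 ll → 3 L_ : 1 ll (out of 4)
Combine (counts out of 4 × 4 = 16): black/short (B_L_) = 2×3 = 6; black/long (B_ll) = 2×1 = 2; brown/short (bbL_) = 2×3 = 6; brown/long (bbll) = 2×1 = 2
Phenotype counts (out of 16): 6 black/short, 2 black/long, 6 brown/short, 2 brown/long
black/short: 6 out of 16 → fraction 3/8
Expected count = 3/8 × 896 = 336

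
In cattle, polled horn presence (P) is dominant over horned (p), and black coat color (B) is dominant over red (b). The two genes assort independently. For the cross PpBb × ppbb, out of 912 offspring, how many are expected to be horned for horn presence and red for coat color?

Dihybrid cross PpBb × ppbb — consider each gene separately:
horn presence: Pp × pp → 2 Pp, 2 pp → 2 P_ : 2 pp (out of 4)
coat color: Bb × bb → 2 Bb, 2 bb → 2 B_ : 2 bb (out of 4)
Looking for: horned (pp) and red (bb)
P(horned) = 2/4, P(red) = 2/4
P(both) = 2/4 × 2/4 = 4/16 = 1/4
Expected count = 1/4 × 912 = 228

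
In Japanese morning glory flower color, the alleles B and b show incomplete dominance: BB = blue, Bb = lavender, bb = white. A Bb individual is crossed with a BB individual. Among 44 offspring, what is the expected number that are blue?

Punnett square for Bb × BB:
Offspring genotypes: 2 BB, 2 Bb
Phenotype counts: 2 blue, 2 lavender
blue: 2 out of 4 → fraction 1/2
Expected count = 1/2 × 44 = 22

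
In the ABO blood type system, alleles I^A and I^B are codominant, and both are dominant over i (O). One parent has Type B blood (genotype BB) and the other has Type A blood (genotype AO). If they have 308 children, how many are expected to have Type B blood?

Cross: BB × AO
Possible offspring genotypes: 2 AB, 2 BO
Blood type counts: 2 Type AB, 2 Type B
Probability of Type B: 2/4 = 1/2
Expected count = 1/2 × 308 = 154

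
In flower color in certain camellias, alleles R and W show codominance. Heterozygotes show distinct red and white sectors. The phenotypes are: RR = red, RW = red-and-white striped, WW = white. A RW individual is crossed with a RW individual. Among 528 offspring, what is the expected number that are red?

Punnett square for RW × RW:
Offspring genotypes: 1 RR, 2 RW, 1 WW
Phenotype counts: 1 red, 2 red-and-white striped, 1 white
red: 1 out of 4 → fraction 1/4
Expected count = 1/4 × 528 = 132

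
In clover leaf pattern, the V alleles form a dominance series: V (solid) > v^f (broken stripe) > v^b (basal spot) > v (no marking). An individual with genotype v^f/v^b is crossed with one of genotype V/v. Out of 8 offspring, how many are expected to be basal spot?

Cross: v^f/v^b × V/v
Allele dominance: V > v^f > v^b > v
Offspring genotypes: 1 V/v^f, 1 v^f/v, 1 V/v^b, 1 v^b/v
Phenotype counts: 2 solid, 1 broken stripe, 1 basal spot
basal spot: 1 out of 4 → fraction 1/4
Expected count = 1/4 × 8 = 2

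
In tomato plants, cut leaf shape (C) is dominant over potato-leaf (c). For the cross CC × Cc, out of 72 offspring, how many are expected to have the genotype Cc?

Punnett square for CC × Cc:
Offspring genotypes: 2 CC, 2 Cc
Total offspring: 4
Count with target: 2
Probability: 2/4 = 1/2
Expected count = 1/2 × 72 = 36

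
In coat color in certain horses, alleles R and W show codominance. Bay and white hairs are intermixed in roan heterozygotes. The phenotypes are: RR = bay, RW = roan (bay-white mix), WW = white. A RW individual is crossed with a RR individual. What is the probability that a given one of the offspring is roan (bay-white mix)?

Punnett square for RW × RR:
Offspring genotypes: 2 RR, 2 RW
Phenotype counts: 2 bay, 2 roan (bay-white mix)
roan (bay-white mix): 2 out of 4
Probability: 2/4 = 1/2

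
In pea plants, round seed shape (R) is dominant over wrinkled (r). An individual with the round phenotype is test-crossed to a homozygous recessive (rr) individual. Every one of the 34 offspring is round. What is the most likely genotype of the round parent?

Test cross: ? × rr
All offspring are round.
If the unknown parent were heterozygous (Rr), about half of 34 offspring would be wrinkled; none are. The unknown parent is most likely homozygous dominant (RR).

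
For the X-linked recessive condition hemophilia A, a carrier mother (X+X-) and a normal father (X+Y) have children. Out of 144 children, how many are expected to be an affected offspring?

Cross: X+X- × X+Y
Offspring: 1 X+X+, 1 X+Y, 1 X+X-, 1 X-Y
Probability of an affected offspring: 1/4
Expected count = 1/4 × 144 = 36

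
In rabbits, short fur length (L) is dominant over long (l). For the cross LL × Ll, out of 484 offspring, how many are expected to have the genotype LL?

Punnett square for LL × Ll:
Offspring genotypes: 2 LL, 2 Ll
Total offspring: 4
Count with target: 2
Probability: 2/4 = 1/2
Expected count = 1/2 × 484 = 242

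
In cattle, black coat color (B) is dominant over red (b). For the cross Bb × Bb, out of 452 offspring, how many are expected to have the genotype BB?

Punnett square for Bb × Bb:
Offspring genotypes: 1 BB, 2 Bb, 1 bb
Total offspring: 4
Count with target: 1
Probability: 1/4
Expected count = 1/4 × 452 = 113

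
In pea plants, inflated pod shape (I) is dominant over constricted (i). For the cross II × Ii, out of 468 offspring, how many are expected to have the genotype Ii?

Punnett square for II × Ii:
Offspring genotypes: 2 II, 2 Ii
Total offspring: 4
Count with target: 2
Probability: 2/4 = 1/2
Expected count = 1/2 × 468 = 234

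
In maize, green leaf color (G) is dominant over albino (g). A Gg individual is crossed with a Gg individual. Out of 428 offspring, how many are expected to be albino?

Punnett square for Gg × Gg:
Offspring genotypes: 1 GG, 2 Gg, 1 gg
green: 3, albino: 1
albino: 1 out of 4 → fraction 1/4
Expected count = 1/4 × 428 = 107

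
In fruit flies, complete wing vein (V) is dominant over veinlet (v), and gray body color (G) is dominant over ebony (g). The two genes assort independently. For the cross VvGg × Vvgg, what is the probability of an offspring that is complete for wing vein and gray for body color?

Dihybrid cross VvGg × Vvgg — consider each gene separately:
wing vein: Vv × Vv → 1 VV, 2 Vv, 1 vv → 3 V_ : 1 vv (out of 4)
body color: Gg × gg → 2 Gg, 2 gg → 2 G_ : 2 gg (out of 4)
Looking for: complete (V_) and gray (G_)
P(complete) = 3/4, P(gray) = 2/4
P(both) = 3/4 × 2/4 = 6/16 = 3/8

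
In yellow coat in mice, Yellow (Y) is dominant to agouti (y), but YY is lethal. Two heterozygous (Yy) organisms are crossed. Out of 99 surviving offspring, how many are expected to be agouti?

Cross: Yy × Yy
Punnett square offspring (before lethality): 1 YY, 2 Yy, 1 yy
The YY genotype is lethal (embryos die); surviving offspring: 2 Yy, 1 yy
agouti: 1 out of 3 → fraction 1/3
Expected count = 1/3 × 99 = 33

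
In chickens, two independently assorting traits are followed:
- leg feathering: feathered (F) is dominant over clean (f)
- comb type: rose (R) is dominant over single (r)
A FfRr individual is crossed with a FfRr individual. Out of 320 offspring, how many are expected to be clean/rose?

Dihybrid cross FfRr × FfRr — consider each gene separately:
leg feathering: Ff × Ff → 1 FF, 2 Ff, 1 ff → 3 F_ : 1 ff (out of 4)
comb type: Rr × Rr → 1 RR, 2 Rr, 1 rr → 3 R_ : 1 rr (out of 4)
Combine (counts out of 4 × 4 = 16): feathered/rose (F_R_) = 3×3 = 9; feathered/single (F_rr) = 3×1 = 3; clean/rose (ffR_) = 1×3 = 3; clean/single (ffrr) = 1×1 = 1
Phenotype counts (out of 16): 9 feathered/rose, 3 feathered/single, 3 clean/rose, 1 clean/single
clean/rose: 3 out of 16 → fraction 3/16
Expected count = 3/16 × 320 = 60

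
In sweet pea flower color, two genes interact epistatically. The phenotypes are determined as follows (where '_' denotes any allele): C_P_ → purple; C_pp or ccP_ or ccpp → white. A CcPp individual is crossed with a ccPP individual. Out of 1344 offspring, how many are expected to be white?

Cross: CcPp × ccPP — consider each gene separately:
C gene: Cc × cc → 2 Cc, 2 cc → 2 C_ : 2 cc (out of 4)
P gene: Pp × PP → 2 PP, 2 Pp → 4 P_ (out of 4)
Genotype classes (out of 4 × 4 = 16): C_P_ = 2×4 = 8; ccP_ = 2×4 = 8
Apply the phenotype rules: C_P_ (8) → purple; ccP_ (8) → white
Phenotype counts (out of 16): 8 purple, 8 white
white: 8 out of 16 → fraction 1/2
Expected count = 1/2 × 1344 = 672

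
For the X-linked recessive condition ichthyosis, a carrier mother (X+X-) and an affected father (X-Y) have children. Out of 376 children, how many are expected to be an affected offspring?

Cross: X+X- × X-Y
Offspring: 1 X+X-, 1 X+Y, 1 X-X-, 1 X-Y
Probability of an affected offspring: 2/4 = 1/2
Expected count = 1/2 × 376 = 188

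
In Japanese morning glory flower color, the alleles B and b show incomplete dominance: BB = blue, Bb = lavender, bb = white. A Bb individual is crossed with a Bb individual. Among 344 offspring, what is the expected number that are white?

Punnett square for Bb × Bb:
Offspring genotypes: 1 BB, 2 Bb, 1 bb
Phenotype counts: 1 blue, 2 lavender, 1 white
white: 1 out of 4 → fraction 1/4
Expected count = 1/4 × 344 = 86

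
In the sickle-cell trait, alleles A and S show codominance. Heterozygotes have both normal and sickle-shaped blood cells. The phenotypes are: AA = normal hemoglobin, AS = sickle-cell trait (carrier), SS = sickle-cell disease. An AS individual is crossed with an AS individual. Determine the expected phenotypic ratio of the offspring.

Punnett square for AS × AS:
Offspring genotypes: 1 AA, 2 AS, 1 SS
Phenotype counts: 1 normal hemoglobin, 2 sickle-cell trait (carrier), 1 sickle-cell disease
Ratio: 1 normal hemoglobin : 2 sickle-cell trait (carrier) : 1 sickle-cell disease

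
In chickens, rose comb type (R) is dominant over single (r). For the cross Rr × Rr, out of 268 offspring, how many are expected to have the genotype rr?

Punnett square for Rr × Rr:
Offspring genotypes: 1 RR, 2 Rr, 1 rr
Total offspring: 4
Count with target: 1
Probability: 1/4
Expected count = 1/4 × 268 = 67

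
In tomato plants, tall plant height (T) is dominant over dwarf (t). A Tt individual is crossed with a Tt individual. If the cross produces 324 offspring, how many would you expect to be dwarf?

Punnett square for Tt × Tt:
Offspring genotypes: 1 TT, 2 Tt, 1 tt
tall: 3, dwarf: 1
dwarf: 1 out of 4 → fraction 1/4
Expected count = 1/4 × 324 = 81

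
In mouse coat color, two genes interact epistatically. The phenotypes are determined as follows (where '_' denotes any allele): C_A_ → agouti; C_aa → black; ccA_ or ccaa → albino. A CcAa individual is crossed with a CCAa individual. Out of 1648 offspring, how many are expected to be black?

Cross: CcAa × CCAa — consider each gene separately:
C gene: Cc × CC → 2 CC, 2 Cc → 4 C_ (out of 4)
A gene: Aa × Aa → 1 AA, 2 Aa, 1 aa → 3 A_ : 1 aa (out of 4)
Genotype classes (out of 4 × 4 = 16): C_A_ = 4×3 = 12; C_aa = 4×1 = 4
Apply the phenotype rules: C_A_ (12) → agouti; C_aa (4) → black
Phenotype counts (out of 16): 12 agouti, 4 black
black: 4 out of 16 → fraction 1/4
Expected count = 1/4 × 1648 = 412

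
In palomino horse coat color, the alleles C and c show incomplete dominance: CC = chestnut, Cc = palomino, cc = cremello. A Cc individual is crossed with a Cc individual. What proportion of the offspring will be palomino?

Punnett square for Cc × Cc:
Offspring genotypes: 1 CC, 2 Cc, 1 cc
Phenotype counts: 1 chestnut, 2 palomino, 1 cremello
palomino: 2 out of 4
Probability: 2/4 = 1/2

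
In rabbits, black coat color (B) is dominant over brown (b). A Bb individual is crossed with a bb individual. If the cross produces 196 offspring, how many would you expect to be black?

Punnett square for Bb × bb:
Offspring genotypes: 2 Bb, 2 bb
black: 2, brown: 2
black: 2 out of 4 → fraction 1/2
Expected count = 1/2 × 196 = 98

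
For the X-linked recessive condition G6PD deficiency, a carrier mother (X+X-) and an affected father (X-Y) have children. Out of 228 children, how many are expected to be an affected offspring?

Cross: X+X- × X-Y
Offspring: 1 X+X-, 1 X+Y, 1 X-X-, 1 X-Y
Probability of an affected offspring: 2/4 = 1/2
Expected count = 1/2 × 228 = 114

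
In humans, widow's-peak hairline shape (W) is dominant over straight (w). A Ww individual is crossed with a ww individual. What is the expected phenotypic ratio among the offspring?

Punnett square for Ww × ww:
Offspring genotypes: 2 Ww, 2 ww
widow's-peak: 2, straight: 2
Ratio: 1:1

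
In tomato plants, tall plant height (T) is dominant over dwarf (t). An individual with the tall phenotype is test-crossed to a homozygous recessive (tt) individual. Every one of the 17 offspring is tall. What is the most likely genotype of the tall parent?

Test cross: ? × tt
All offspring are tall.
If the unknown parent were heterozygous (Tt), about half of 17 offspring would be dwarf; none are. The unknown parent is most likely homozygous dominant (TT).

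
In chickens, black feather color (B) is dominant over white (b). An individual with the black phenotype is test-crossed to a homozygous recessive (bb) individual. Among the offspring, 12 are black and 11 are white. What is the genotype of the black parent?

Test cross: ? × bb
Offspring: 12 black, 11 white — approximately 1:1.
A 1:1 ratio in a test cross indicates the unknown parent is heterozygous (Bb).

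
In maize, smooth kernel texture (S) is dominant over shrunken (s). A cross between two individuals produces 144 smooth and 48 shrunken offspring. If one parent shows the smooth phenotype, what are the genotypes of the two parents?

Observed offspring: 144 smooth, 48 shrunken
The observed ratio simplifies to 3:1. Shrunken (ss) offspring appear, so each parent must contribute one s allele. The parent stated to show smooth carries S, so it is Ss. The other parent is then either Ss or ss: Ss × ss would give a 1:1 split, whereas Ss × Ss gives 3:1 — matching the data. So both parents are heterozygous (Ss × Ss).
Parent genotypes: Ss × Ss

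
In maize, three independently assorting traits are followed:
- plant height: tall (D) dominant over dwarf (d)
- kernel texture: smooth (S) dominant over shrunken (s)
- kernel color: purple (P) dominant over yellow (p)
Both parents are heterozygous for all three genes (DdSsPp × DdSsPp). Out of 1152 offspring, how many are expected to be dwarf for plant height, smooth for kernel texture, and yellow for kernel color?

Trihybrid cross: DdSsPp × DdSsPp
Each trait segregates independently with a 3:1 phenotypic ratio, so each gene contributes 3/4 (dominant) or 1/4 (recessive).
Target: dwarf (plant height), smooth (kernel texture), yellow (kernel color)
Probability = product of independent per-trait probabilities
= 1/4 × 3/4 × 1/4 = 3/64
Expected count = 3/64 × 1152 = 54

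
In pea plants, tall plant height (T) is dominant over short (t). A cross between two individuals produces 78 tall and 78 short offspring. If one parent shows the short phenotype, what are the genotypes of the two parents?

Observed offspring: 78 tall, 78 short
The observed ratio simplifies to 1:1. One parent shows short, so its genotype must be tt. A 1:1 offspring split requires the other parent to be heterozygous (Tt).
Parent genotypes: tt × Tt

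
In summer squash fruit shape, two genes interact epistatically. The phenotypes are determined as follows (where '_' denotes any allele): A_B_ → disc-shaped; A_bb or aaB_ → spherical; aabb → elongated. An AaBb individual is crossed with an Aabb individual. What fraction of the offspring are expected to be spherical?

Cross: AaBb × Aabb — consider each gene separately:
A gene: Aa × Aa → 1 AA, 2 Aa, 1 aa → 3 A_ : 1 aa (out of 4)
B gene: Bb × bb → 2 Bb, 2 bb → 2 B_ : 2 bb (out of 4)
Genotype classes (out of 4 × 4 = 16): A_B_ = 3×2 = 6; A_bb = 3×2 = 6; aaB_ = 1×2 = 2; aabb = 1×2 = 2
Apply the phenotype rules: A_B_ (6) → disc-shaped; A_bb (6) + aaB_ (2) → spherical; aabb (2) → elongated
Phenotype counts (out of 16): 6 disc-shaped, 8 spherical, 2 elongated
spherical: 8 out of 16
Probability: 8/16 = 1/2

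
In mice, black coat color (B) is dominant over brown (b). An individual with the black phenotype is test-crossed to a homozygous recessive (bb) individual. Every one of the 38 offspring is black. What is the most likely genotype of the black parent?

Test cross: ? × bb
All offspring are black.
If the unknown parent were heterozygous (Bb), about half of 38 offspring would be brown; none are. The unknown parent is most likely homozygous dominant (BB).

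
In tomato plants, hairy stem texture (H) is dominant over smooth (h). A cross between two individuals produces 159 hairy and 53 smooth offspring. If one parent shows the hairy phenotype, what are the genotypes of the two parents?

Observed offspring: 159 hairy, 53 smooth
The observed ratio simplifies to 3:1. Smooth (hh) offspring appear, so each parent must contribute one h allele. The parent stated to show hairy carries H, so it is Hh. The other parent is then either Hh or hh: Hh × hh would give a 1:1 split, whereas Hh × Hh gives 3:1 — matching the data. So both parents are heterozygous (Hh × Hh).
Parent genotypes: Hh × Hh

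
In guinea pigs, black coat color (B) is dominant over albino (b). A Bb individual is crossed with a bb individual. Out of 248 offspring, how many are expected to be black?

Punnett square for Bb × bb:
Offspring genotypes: 2 Bb, 2 bb
black: 2, albino: 2
black: 2 out of 4 → fraction 1/2
Expected count = 1/2 × 248 = 124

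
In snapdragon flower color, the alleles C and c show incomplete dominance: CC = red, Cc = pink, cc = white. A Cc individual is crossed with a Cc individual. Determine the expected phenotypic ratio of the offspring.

Punnett square for Cc × Cc:
Offspring genotypes: 1 CC, 2 Cc, 1 cc
Phenotype counts: 1 red, 2 pink, 1 white
Ratio: 1 red : 2 pink : 1 white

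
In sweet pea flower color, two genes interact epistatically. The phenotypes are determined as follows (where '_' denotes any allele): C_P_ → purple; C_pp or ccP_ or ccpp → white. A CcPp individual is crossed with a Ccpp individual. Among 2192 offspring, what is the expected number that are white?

Cross: CcPp × Ccpp — consider each gene separately:
C gene: Cc × Cc → 1 CC, 2 Cc, 1 cc → 3 C_ : 1 cc (out of 4)
P gene: Pp × pp → 2 Pp, 2 pp → 2 P_ : 2 pp (out of 4)
Genotype classes (out of 4 × 4 = 16): C_P_ = 3×2 = 6; C_pp = 3×2 = 6; ccP_ = 1×2 = 2; ccpp = 1×2 = 2
Apply the phenotype rules: C_P_ (6) → purple; C_pp (6) + ccP_ (2) + ccpp (2) → white
Phenotype counts (out of 16): 6 purple, 10 white
white: 10 out of 16 → fraction 5/8
Expected count = 5/8 × 2192 = 1370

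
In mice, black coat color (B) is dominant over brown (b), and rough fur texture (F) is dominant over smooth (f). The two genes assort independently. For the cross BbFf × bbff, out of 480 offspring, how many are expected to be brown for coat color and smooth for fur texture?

Dihybrid cross BbFf × bbff — consider each gene separately:
coat color: Bb × bb → 2 Bb, 2 bb → 2 B_ : 2 bb (out of 4)
fur texture: Ff × ff → 2 Ff, 2 ff → 2 F_ : 2 ff (out of 4)
Looking for: brown (bb) and smooth (ff)
P(brown) = 2/4, P(smooth) = 2/4
P(both) = 2/4 × 2/4 = 4/16 = 1/4
Expected count = 1/4 × 480 = 120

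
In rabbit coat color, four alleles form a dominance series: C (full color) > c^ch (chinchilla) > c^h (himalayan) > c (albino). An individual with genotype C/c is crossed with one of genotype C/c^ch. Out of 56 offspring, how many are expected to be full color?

Cross: C/c × C/c^ch
Allele dominance: C > c^ch > c^h > c
Offspring genotypes: 1 C/C, 1 C/c^ch, 1 C/c, 1 c^ch/c
Phenotype counts: 3 full color, 1 chinchilla
full color: 3 out of 4 → fraction 3/4
Expected count = 3/4 × 56 = 42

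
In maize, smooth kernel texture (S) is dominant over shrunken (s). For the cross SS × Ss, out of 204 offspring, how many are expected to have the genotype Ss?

Punnett square for SS × Ss:
Offspring genotypes: 2 SS, 2 Ss
Total offspring: 4
Count with target: 2
Probability: 2/4 = 1/2
Expected count = 1/2 × 204 = 102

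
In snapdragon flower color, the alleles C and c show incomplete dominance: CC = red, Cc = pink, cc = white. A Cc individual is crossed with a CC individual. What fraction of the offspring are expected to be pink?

Punnett square for Cc × CC:
Offspring genotypes: 2 CC, 2 Cc
Phenotype counts: 2 red, 2 pink
pink: 2 out of 4
Probability: 2/4 = 1/2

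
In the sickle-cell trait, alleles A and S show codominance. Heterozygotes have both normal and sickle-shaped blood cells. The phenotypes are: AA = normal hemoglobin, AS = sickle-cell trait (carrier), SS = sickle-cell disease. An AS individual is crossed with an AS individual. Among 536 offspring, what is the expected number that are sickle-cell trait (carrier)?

Punnett square for AS × AS:
Offspring genotypes: 1 AA, 2 AS, 1 SS
Phenotype counts: 1 normal hemoglobin, 2 sickle-cell trait (carrier), 1 sickle-cell disease
sickle-cell trait (carrier): 2 out of 4 → fraction 1/2
Expected count = 1/2 × 536 = 268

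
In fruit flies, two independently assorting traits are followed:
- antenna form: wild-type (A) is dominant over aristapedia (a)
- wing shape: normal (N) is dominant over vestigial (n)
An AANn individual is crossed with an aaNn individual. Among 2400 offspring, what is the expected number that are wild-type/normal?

Dihybrid cross AANn × aaNn — consider each gene separately:
antenna form: AA × aa → 4 Aa → 4 A_ (out of 4)
wing shape: Nn × Nn → 1 NN, 2 Nn, 1 nn → 3 N_ : 1 nn (out of 4)
Combine (counts out of 4 × 4 = 16): wild-type/normal (A_N_) = 4×3 = 12; wild-type/vestigial (A_nn) = 4×1 = 4
Phenotype counts (out of 16): 12 wild-type/normal, 4 wild-type/vestigial
wild-type/normal: 12 out of 16 → fraction 3/4
Expected count = 3/4 × 2400 = 1800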